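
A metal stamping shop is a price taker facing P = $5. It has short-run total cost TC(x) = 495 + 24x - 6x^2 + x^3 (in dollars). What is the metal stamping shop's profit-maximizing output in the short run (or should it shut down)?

Variable cost is VC = 24x - 6x^2 + x^3, so AVC = VC/x = 24 - 6x + x^2 and MC = dTC/dx = 24 - 12x + 3x^2.
AVC is minimized where dAVC/dx = -6 + 2x = 0, at x = 3; min AVC = 24 - 6·3 + 3^2 = $15.
With P < min AVC ($5 < $15), every unit sold adds to the loss.
Shutting down limits the loss to fixed cost, $495.

Shut down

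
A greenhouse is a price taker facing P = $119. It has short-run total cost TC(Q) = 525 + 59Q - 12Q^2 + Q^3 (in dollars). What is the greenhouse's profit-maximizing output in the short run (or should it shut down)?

Produce at Q = 10

Strip out fixed cost: VC = 59Q - 12Q^2 + Q^3. Then AVC = 59 - 12Q + Q^2 and MC = 59 - 24Q + 3Q^2.
AVC is minimized where dAVC/dQ = -12 + 2Q = 0, at Q = 6; min AVC = 59 - 12·6 + 6^2 = $23.
P = $119 exceeds min AVC = $23, so the firm stays open.
Solving P = MC: -60 - 24Q + 3Q^2 = 0 ⇒ Q = -2 or 10. On the upward-sloping branch, Q* = 10.
Check: AVC at Q = 10 is $39 ≤ P, so revenue covers variable cost.
Profit = P·Q − TC = 119·10 − 915 = $275.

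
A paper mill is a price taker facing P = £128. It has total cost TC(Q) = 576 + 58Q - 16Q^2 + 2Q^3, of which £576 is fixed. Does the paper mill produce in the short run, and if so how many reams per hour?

Produce at Q = 7

From TC, MC = TC'(Q) = 58 - 32Q + 6Q^2 and AVC = VC/Q = 58 - 16Q + 2Q^2.
The AVC parabola has its vertex at Q = 16/4 = 4, where AVC = 58 - 16·4 + 2·4^2 = £26.
Since P = £128 ≥ min AVC = £26, price covers variable cost and the firm should produce.
Solving P = MC: -70 - 32Q + 6Q^2 = 0 ⇒ Q = -5/3 or 7. On the upward-sloping branch, Q* = 7.
Check: AVC at Q = 7 is £44 ≤ P, so revenue covers variable cost.
Profit = P·Q − TC = 128·7 − 884 = £12.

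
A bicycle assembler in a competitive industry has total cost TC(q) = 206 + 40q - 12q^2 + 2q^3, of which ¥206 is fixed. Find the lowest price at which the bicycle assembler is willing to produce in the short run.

¥22 per unit

The firm shuts down when price falls below the minimum of average variable cost. AVC = VC/q = 40 - 12q + 2q^2.
dAVC/dq = -12 + 4q = 0 gives q = 3. min AVC = 40 - 12·3 + 2·3^2 = 22.
So the shutdown price is ¥22.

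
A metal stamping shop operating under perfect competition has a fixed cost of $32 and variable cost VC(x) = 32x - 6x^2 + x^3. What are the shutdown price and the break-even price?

Shutdown price = $23; break-even price = $32

Shutdown price = min AVC. AVC = 32 - 6x + x^2, with vertex at x = 3 and minimum $23.
ATC = 32/x + 32 - 6x + x^2. Setting dATC/dx = −32/x^2 − 6 + 2x = 0 gives x = 4 (since 2·4^3 − 6·4^2 = 32).
min ATC = 32/4 + 32 − 6·4 + 4^2 = $32. That is the break-even price.
Between these two prices the firm operates at a loss; above $32 it earns a profit.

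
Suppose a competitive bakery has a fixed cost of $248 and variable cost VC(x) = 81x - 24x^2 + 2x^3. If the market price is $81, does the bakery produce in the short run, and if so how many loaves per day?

Produce at x = 8

From TC, MC = TC'(x) = 81 - 48x + 6x^2 and AVC = VC/x = 81 - 24x + 2x^2.
AVC is minimized where dAVC/dx = -24 + 4x = 0, at x = 6; min AVC = 81 - 24·6 + 2·6^2 = $9.
Since P = $81 ≥ min AVC = $9, price covers variable cost and the firm should produce.
P = MC gives -48x + 6x^2 = 0, with roots 0 and 8. Take the larger (rising MC): x* = 8.
Check: AVC at x = 8 is $17 ≤ P, so revenue covers variable cost.
Profit = P·x − TC = 81·8 − 384 = $264.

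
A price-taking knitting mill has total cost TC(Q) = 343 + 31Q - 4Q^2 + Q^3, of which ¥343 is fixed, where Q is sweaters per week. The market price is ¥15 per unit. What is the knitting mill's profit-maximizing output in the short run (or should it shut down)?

Shut down

Variable cost is VC = 31Q - 4Q^2 + Q^3, so AVC = VC/Q = 31 - 4Q + Q^2 and MC = dTC/dQ = 31 - 8Q + 3Q^2.
AVC hits its minimum where MC = AVC, at Q = 2, giving min AVC = 31 - 4·2 + 2^2 = ¥27.
With P < min AVC (¥15 < ¥27), every unit sold adds to the loss.
Shutting down limits the loss to fixed cost, ¥343.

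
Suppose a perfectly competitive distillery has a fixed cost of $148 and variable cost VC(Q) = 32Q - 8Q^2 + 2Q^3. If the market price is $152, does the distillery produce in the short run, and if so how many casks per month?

Produce at Q = 6

Strip out fixed cost: VC = 32Q - 8Q^2 + 2Q^3. Then AVC = 32 - 8Q + 2Q^2 and MC = 32 - 16Q + 6Q^2.
AVC hits its minimum where MC = AVC, at Q = 2, giving min AVC = 32 - 8·2 + 2·2^2 = $24.
Because $152 ≥ $24, revenue can cover variable cost; the firm operates.
Solving P = MC: -120 - 16Q + 6Q^2 = 0 ⇒ Q = -10/3 or 6. On the upward-sloping branch, Q* = 6.
Check: AVC at Q = 6 is $56 ≤ P, so revenue covers variable cost.
Profit = P·Q − TC = 152·6 − 484 = $428.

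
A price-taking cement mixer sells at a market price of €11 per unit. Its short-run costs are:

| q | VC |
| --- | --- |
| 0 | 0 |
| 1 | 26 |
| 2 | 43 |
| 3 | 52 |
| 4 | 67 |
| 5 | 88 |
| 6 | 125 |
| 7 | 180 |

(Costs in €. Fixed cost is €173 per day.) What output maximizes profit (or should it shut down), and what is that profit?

Tabulate TR − TC: q=0: -173; q=1: -188; q=2: -194; q=3: -192; q=4: -196; q=5: -206; q=6: -232; q=7: -276.
Profit is highest at q = 0. Equivalently, the lowest AVC in the table is 67/4 ≈ €16.75 at q = 4, and P = €11 falls below it — price never covers variable cost, so the firm shuts down and loses only its fixed cost.

q = 0 (shut down); profit = -€173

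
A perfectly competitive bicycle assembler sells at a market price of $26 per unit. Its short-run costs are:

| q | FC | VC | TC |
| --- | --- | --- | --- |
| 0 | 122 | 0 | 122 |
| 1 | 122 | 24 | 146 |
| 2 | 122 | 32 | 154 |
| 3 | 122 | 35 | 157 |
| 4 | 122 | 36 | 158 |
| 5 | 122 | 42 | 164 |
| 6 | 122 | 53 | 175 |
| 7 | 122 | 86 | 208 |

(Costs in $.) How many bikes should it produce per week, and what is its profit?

q = 6; profit = -$19

Profit at each row (π = 26q − TC): q=0: -122; q=1: -120; q=2: -102; q=3: -79; q=4: -54; q=5: -34; q=6: -19; q=7: -26.
Profit is maximized at q = 6. AVC there is 53/6 = $8.83 ≤ P, so producing beats shutting down (which would give -$122).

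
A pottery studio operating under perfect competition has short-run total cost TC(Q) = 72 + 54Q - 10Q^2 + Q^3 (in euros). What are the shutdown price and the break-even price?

AVC = 54 - 10Q + Q^2; minimized at Q = 5, giving min AVC = €29. That is the shutdown price.
ATC = 72/Q + 54 - 10Q + Q^2. Setting dATC/dQ = −72/Q^2 − 10 + 2Q = 0 gives Q = 6 (since 2·6^3 − 10·6^2 = 72).
min ATC = 72/6 + 54 − 10·6 + 6^2 = €42. That is the break-even price.
Between these two prices the firm operates at a loss; above €42 it earns a profit.

Shutdown price = €29; break-even price = €42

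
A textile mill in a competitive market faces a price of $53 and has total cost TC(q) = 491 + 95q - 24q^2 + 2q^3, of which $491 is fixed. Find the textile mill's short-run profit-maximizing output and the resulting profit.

AVC = 95 - 24q + 2q^2; min AVC = $23 at q = 6. Since P = $53 ≥ min AVC, the firm produces.
With MC = 95 - 48q + 6q^2, P = MC on the upward-sloping part at q* = 7.
TR = 53·7 = 371. TC = 491 + 175 = 666. Profit = 371 − 666 = -$295.
That loss of $295 beats the $491 the firm would lose by shutting down; producing recovers $196 of fixed cost.

Profit = -$295 at q = 7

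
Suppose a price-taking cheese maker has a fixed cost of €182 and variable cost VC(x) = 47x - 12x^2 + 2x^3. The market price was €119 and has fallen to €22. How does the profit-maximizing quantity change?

MC = 47 - 24x + 6x^2; the shutdown threshold is min AVC = €29 (at x = 3).
At P = €119 ≥ min AVC, set P = MC on the rising branch: x = 6.
At P = €22 < min AVC = €29, price no longer covers variable cost at any output, so the firm shuts down: x = 0.

Output falls from 6 to 0 (the firm shuts down)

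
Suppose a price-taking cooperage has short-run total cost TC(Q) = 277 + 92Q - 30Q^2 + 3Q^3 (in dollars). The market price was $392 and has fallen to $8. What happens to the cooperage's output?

Output falls from 10 to 0 (the firm shuts down)

MC = 92 - 60Q + 9Q^2; the shutdown threshold is min AVC = $17 (at Q = 5).
At P = $392 ≥ min AVC, set P = MC on the rising branch: Q = 10.
At P = $8 < min AVC = $17, price no longer covers variable cost at any output, so the firm shuts down: Q = 0.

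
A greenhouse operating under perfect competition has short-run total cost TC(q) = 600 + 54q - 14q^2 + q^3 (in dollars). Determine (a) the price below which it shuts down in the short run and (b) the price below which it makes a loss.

AVC = 54 - 14q + q^2; minimized at q = 7, giving min AVC = $5. That is the shutdown price.
ATC = 600/q + 54 - 14q + q^2. Setting dATC/dq = −600/q^2 − 14 + 2q = 0 gives q = 10 (since 2·10^3 − 14·10^2 = 600).
min ATC = 600/10 + 54 − 14·10 + 10^2 = $74. That is the break-even price.
For $5 ≤ P < $74 the firm produces at a loss; below $5 it shuts down.

Shutdown price = $5; break-even price = $74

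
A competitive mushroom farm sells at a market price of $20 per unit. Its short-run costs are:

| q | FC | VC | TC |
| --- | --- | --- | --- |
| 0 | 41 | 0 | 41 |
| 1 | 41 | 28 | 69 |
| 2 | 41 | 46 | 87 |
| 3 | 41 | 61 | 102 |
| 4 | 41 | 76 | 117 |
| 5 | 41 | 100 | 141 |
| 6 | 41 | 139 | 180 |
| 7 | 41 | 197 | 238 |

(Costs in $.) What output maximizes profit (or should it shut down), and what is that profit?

q = 4; profit = -$37

Profit at each row (π = 20q − TC): q=0: -41; q=1: -49; q=2: -47; q=3: -42; q=4: -37; q=5: -41; q=6: -60; q=7: -98.
Profit is maximized at q = 4. AVC there is 76/4 = $19 ≤ P, so producing beats shutting down (which would give -$41).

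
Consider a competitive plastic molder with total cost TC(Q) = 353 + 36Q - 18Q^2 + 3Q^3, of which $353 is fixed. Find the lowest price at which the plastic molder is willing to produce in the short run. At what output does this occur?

Short-run supply begins at min AVC. From VC = 36Q - 18Q^2 + 3Q^3, AVC = 36 - 18Q + 3Q^2.
At the minimum of AVC, MC = AVC. MC = 36 - 36Q + 9Q^2; setting MC = AVC gives 6Q^2 - 18Q = 0, so Q = 3. min AVC = 9.
For P < $9 the firm produces nothing.

$9 per unit, at Q = 3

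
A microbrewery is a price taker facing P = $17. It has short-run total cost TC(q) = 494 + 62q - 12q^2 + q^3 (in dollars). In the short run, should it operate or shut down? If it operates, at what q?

Strip out fixed cost: VC = 62q - 12q^2 + q^3. Then AVC = 62 - 12q + q^2 and MC = 62 - 24q + 3q^2.
The AVC parabola has its vertex at q = 12/2 = 6, where AVC = 62 - 12·6 + 6^2 = $26.
With P < min AVC ($17 < $26), every unit sold adds to the loss.
Shutting down limits the loss to fixed cost, $494.

Shut down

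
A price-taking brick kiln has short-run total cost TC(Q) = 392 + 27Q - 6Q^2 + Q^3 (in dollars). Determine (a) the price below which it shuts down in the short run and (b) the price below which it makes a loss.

Shutdown price = $18; break-even price = $90

Shutdown price = min AVC. AVC = 27 - 6Q + Q^2, with vertex at Q = 3 and minimum $18.
ATC = 392/Q + 27 - 6Q + Q^2. Setting dATC/dQ = −392/Q^2 − 6 + 2Q = 0 gives Q = 7 (since 2·7^3 − 6·7^2 = 392).
min ATC = 392/7 + 27 − 6·7 + 7^2 = $90. That is the break-even price.
Between these two prices the firm operates at a loss; above $90 it earns a profit.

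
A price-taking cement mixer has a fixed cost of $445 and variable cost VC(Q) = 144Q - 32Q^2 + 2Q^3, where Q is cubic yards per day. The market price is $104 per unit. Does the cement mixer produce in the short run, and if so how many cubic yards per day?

Produce at Q = 10

Variable cost is VC = 144Q - 32Q^2 + 2Q^3, so AVC = VC/Q = 144 - 32Q + 2Q^2 and MC = dTC/dQ = 144 - 64Q + 6Q^2.
AVC is minimized where dAVC/dQ = -32 + 4Q = 0, at Q = 8; min AVC = 144 - 32·8 + 2·8^2 = $16.
Because $104 ≥ $16, revenue can cover variable cost; the firm operates.
Solving P = MC: 40 - 64Q + 6Q^2 = 0 ⇒ Q = 2/3 or 10. On the upward-sloping branch, Q* = 10.
Check: AVC at Q = 10 is $24 ≤ P, so revenue covers variable cost.
Profit = P·Q − TC = 104·10 − 685 = $355.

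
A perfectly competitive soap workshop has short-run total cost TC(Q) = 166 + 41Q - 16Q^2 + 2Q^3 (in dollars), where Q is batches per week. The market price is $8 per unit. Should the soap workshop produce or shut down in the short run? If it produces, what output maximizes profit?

Shut down

Variable cost is VC = 41Q - 16Q^2 + 2Q^3, so AVC = VC/Q = 41 - 16Q + 2Q^2 and MC = dTC/dQ = 41 - 32Q + 6Q^2.
AVC is minimized where dAVC/dQ = -16 + 4Q = 0, at Q = 4; min AVC = 41 - 16·4 + 2·4^2 = $9.
With P < min AVC ($8 < $9), every unit sold adds to the loss.
Best response: produce nothing and absorb the $166 fixed cost.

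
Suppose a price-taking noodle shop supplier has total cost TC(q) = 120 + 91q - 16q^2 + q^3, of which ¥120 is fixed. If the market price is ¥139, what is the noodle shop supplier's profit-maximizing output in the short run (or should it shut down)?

Produce at q = 12

Variable cost is VC = 91q - 16q^2 + q^3, so AVC = VC/q = 91 - 16q + q^2 and MC = dTC/dq = 91 - 32q + 3q^2.
AVC is minimized where dAVC/dq = -16 + 2q = 0, at q = 8; min AVC = 91 - 16·8 + 8^2 = ¥27.
Since P = ¥139 ≥ min AVC = ¥27, price covers variable cost and the firm should produce.
P = MC gives -48 - 32q + 3q^2 = 0, with roots -4/3 and 12. Take the larger (rising MC): q* = 12.
Check: AVC at q = 12 is ¥43 ≤ P, so revenue covers variable cost.
Profit = P·q − TC = 139·12 − 636 = ¥1032.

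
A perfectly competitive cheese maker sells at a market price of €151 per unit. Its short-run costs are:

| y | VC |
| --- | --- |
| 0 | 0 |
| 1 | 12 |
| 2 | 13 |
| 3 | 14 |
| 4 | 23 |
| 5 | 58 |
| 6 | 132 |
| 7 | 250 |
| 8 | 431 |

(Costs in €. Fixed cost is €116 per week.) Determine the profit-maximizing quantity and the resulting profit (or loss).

Compute π = P·y − TC at each output: y=0: -116; y=1: 23; y=2: 173; y=3: 323; y=4: 465; y=5: 581; y=6: 658; y=7: 691; y=8: 661.
Profit is maximized at y = 7. AVC there is 250/7 = €35.71 ≤ P, so producing beats shutting down (which would give -€116).

y = 7; profit = €691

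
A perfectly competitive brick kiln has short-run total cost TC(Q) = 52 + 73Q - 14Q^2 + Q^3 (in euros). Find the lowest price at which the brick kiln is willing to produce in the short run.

The shutdown price is the minimum of AVC. VC = 73Q - 14Q^2 + Q^3, so AVC = 73 - 14Q + Q^2.
At the minimum of AVC, MC = AVC. MC = 73 - 28Q + 3Q^2; setting MC = AVC gives 2Q^2 - 14Q = 0, so Q = 7. min AVC = 24.
The firm shuts down for any P below €24.

€24 per unit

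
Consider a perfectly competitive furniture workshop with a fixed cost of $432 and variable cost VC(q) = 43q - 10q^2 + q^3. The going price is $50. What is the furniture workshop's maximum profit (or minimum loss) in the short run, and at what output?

AVC = 43 - 10q + q^2 has its minimum $18 at q = 5; price $50 clears that bar, so the firm operates.
MC = 43 - 20q + 3q^2. Setting P = MC and taking the root on the rising branch gives q* = 7.
TR = 50·7 = 350. TC = 432 + 154 = 586. Profit = 350 − 586 = -$236.
Shutting down would mean losing the fixed cost of $432, so operating at a loss of $236 is better by $196.

Profit = -$236 at q = 7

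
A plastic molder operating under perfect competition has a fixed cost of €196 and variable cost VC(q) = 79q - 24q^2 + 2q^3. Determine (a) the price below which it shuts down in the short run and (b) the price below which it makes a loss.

Shutdown price = min AVC. AVC = 79 - 24q + 2q^2, with vertex at q = 6 and minimum €7.
ATC = 196/q + 79 - 24q + 2q^2. Setting dATC/dq = −196/q^2 − 24 + 4q = 0 gives q = 7 (since 4·7^3 − 24·7^2 = 196).
min ATC = 196/7 + 79 − 24·7 + 2·7^2 = €37. That is the break-even price.
Between these two prices the firm operates at a loss; above €37 it earns a profit.

Shutdown price = €7; break-even price = €37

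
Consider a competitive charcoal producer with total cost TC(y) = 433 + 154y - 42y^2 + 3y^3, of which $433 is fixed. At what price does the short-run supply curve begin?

$7 per unit

The firm shuts down when price falls below the minimum of average variable cost. AVC = VC/y = 154 - 42y + 3y^2.
dAVC/dy = -42 + 6y = 0 gives y = 7. min AVC = 154 - 42·7 + 3·7^2 = 7.
The firm shuts down for any P below $7.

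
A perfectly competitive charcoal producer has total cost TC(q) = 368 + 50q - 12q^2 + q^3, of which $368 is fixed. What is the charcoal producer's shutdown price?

$14 per unit

The firm shuts down when price falls below the minimum of average variable cost. AVC = VC/q = 50 - 12q + q^2.
At the minimum of AVC, MC = AVC. MC = 50 - 24q + 3q^2; setting MC = AVC gives 2q^2 - 12q = 0, so q = 6. min AVC = 14.
So the shutdown price is $14.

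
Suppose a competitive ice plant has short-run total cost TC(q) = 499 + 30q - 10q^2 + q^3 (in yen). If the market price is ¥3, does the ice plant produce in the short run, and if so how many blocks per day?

Variable cost is VC = 30q - 10q^2 + q^3, so AVC = VC/q = 30 - 10q + q^2 and MC = dTC/dq = 30 - 20q + 3q^2.
The AVC parabola has its vertex at q = 10/2 = 5, where AVC = 30 - 10·5 + 5^2 = ¥5.
P = ¥3 lies below min AVC = ¥5; no output level covers variable cost.
Shutting down limits the loss to fixed cost, ¥499.

Shut down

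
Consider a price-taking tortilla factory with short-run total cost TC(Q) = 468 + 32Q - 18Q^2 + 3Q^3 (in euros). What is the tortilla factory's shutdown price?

€5 per unit

The firm shuts down when price falls below the minimum of average variable cost. AVC = VC/Q = 32 - 18Q + 3Q^2.
dAVC/dQ = -18 + 6Q = 0 gives Q = 3. min AVC = 32 - 18·3 + 3·3^2 = 5.
For P < €5 the firm produces nothing.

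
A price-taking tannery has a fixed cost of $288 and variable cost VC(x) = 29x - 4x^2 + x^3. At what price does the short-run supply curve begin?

The firm shuts down when price falls below the minimum of average variable cost. AVC = VC/x = 29 - 4x + x^2.
dAVC/dx = -4 + 2x = 0 gives x = 2. min AVC = 29 - 4·2 + 2^2 = 25.
The firm shuts down for any P below $25.

$25 per unit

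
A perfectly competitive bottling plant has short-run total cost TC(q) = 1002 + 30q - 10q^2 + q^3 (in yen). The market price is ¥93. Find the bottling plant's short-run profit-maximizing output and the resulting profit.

AVC = 30 - 10q + q^2 has its minimum ¥5 at q = 5; price ¥93 clears that bar, so the firm operates.
MC = 30 - 20q + 3q^2. Setting P = MC and taking the root on the rising branch gives q* = 9.
TR = 93·9 = 837. TC = 1002 + 189 = 1191. Profit = 837 − 1191 = -¥354.
Shutting down would mean losing the fixed cost of ¥1002, so operating at a loss of ¥354 is better by ¥648.

Profit = -¥354 at q = 9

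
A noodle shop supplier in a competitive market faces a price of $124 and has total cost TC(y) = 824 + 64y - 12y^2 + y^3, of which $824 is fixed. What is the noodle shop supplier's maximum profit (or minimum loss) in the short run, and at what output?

AVC = 64 - 12y + y^2; min AVC = $28 at y = 6. Since P = $124 ≥ min AVC, the firm produces.
With MC = 64 - 24y + 3y^2, P = MC on the upward-sloping part at y* = 10.
TR = 124·10 = 1240. TC = 824 + 440 = 1264. Profit = 1240 − 1264 = -$24.
Shutting down would mean losing the fixed cost of $824, so operating at a loss of $24 is better by $800.

Profit = -$24 at y = 10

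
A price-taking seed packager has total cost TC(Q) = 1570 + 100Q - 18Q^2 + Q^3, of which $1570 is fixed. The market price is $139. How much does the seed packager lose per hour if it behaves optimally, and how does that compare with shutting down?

AVC = 100 - 18Q + Q^2 has its minimum $19 at Q = 9; price $139 clears that bar, so the firm operates.
MC = 100 - 36Q + 3Q^2. Setting P = MC and taking the root on the rising branch gives Q* = 13.
TR = 139·13 = 1807. TC = 1570 + 455 = 2025. Profit = 1807 − 2025 = -$218.
Shutting down would mean losing the fixed cost of $1570, so operating at a loss of $218 is better by $1352.

Profit = -$218 at Q = 13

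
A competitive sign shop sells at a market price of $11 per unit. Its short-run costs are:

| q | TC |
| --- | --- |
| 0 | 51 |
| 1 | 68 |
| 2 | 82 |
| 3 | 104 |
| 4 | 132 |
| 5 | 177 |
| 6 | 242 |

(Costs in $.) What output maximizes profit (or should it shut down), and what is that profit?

Tabulate TR − TC: q=0: -51; q=1: -57; q=2: -60; q=3: -71; q=4: -88; q=5: -122; q=6: -176.
Profit is highest at q = 0. Equivalently, the lowest AVC in the table is 31/2 ≈ $15.50 at q = 2, and P = $11 falls below it — price never covers variable cost, so the firm shuts down and loses only its fixed cost.

q = 0 (shut down); profit = -$51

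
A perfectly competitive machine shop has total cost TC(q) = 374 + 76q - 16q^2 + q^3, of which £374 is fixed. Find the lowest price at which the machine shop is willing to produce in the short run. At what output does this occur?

The shutdown price is the minimum of AVC. VC = 76q - 16q^2 + q^3, so AVC = 76 - 16q + q^2.
At the minimum of AVC, MC = AVC. MC = 76 - 32q + 3q^2; setting MC = AVC gives 2q^2 - 16q = 0, so q = 8. min AVC = 12.
The firm shuts down for any P below £12.

£12 per unit, at q = 8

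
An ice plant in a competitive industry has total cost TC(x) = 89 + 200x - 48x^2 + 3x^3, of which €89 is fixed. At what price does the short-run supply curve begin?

€8 per unit

The shutdown price is the minimum of AVC. VC = 200x - 48x^2 + 3x^3, so AVC = 200 - 48x + 3x^2.
At the minimum of AVC, MC = AVC. MC = 200 - 96x + 9x^2; setting MC = AVC gives 6x^2 - 48x = 0, so x = 8. min AVC = 8.
The firm shuts down for any P below €8.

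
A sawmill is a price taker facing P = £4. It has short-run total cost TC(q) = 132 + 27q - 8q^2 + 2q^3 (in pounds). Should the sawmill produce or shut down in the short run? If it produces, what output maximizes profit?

Shut down

From TC, MC = TC'(q) = 27 - 16q + 6q^2 and AVC = VC/q = 27 - 8q + 2q^2.
AVC is minimized where dAVC/dq = -8 + 4q = 0, at q = 2; min AVC = 27 - 8·2 + 2·2^2 = £19.
With P < min AVC (£4 < £19), every unit sold adds to the loss.
The firm minimizes its loss by shutting down and losing only its fixed cost of £132.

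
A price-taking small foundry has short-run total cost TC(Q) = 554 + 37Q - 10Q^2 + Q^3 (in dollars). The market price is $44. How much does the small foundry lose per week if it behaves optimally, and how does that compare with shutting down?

AVC = 37 - 10Q + Q^2; min AVC = $12 at Q = 5. Since P = $44 ≥ min AVC, the firm produces.
With MC = 37 - 20Q + 3Q^2, P = MC on the upward-sloping part at Q* = 7.
TR = 44·7 = 308. TC = 554 + 112 = 666. Profit = 308 − 666 = -$358.
That loss of $358 beats the $554 the firm would lose by shutting down; producing recovers $196 of fixed cost.

Profit = -$358 at Q = 7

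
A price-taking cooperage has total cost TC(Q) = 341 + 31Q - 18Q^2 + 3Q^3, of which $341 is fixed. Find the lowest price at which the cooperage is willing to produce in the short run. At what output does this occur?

Short-run supply begins at min AVC. From VC = 31Q - 18Q^2 + 3Q^3, AVC = 31 - 18Q + 3Q^2.
At the minimum of AVC, MC = AVC. MC = 31 - 36Q + 9Q^2; setting MC = AVC gives 6Q^2 - 18Q = 0, so Q = 3. min AVC = 4.
So the shutdown price is $4.

$4 per unit, at Q = 3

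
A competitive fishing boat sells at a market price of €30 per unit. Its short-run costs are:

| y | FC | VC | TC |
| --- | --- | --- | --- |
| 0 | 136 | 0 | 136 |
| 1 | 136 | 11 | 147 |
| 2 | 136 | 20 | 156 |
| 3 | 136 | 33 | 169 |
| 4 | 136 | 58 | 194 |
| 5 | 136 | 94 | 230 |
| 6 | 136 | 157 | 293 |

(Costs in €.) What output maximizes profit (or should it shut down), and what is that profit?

y = 4; profit = -€74

Profit at each row (π = 30y − TC): y=0: -136; y=1: -117; y=2: -96; y=3: -79; y=4: -74; y=5: -80; y=6: -113.
Profit is maximized at y = 4. AVC there is 58/4 = €14.50 ≤ P, so producing beats shutting down (which would give -€136).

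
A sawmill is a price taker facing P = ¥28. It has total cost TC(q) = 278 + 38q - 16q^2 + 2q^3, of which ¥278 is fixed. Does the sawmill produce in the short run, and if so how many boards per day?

Variable cost is VC = 38q - 16q^2 + 2q^3, so AVC = VC/q = 38 - 16q + 2q^2 and MC = dTC/dq = 38 - 32q + 6q^2.
AVC hits its minimum where MC = AVC, at q = 4, giving min AVC = 38 - 16·4 + 2·4^2 = ¥6.
P = ¥28 exceeds min AVC = ¥6, so the firm stays open.
P = MC gives 10 - 32q + 6q^2 = 0, with roots 1/3 and 5. Take the larger (rising MC): q* = 5.
Check: AVC at q = 5 is ¥8 ≤ P, so revenue covers variable cost.
Profit = P·q − TC = 28·5 − 318 = -¥178, a loss, but smaller than the ¥278 fixed cost the firm would lose by shutting down.

Produce at q = 5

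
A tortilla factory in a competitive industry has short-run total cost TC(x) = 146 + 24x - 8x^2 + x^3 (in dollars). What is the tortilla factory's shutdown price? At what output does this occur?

Short-run supply begins at min AVC. From VC = 24x - 8x^2 + x^3, AVC = 24 - 8x + x^2.
At the minimum of AVC, MC = AVC. MC = 24 - 16x + 3x^2; setting MC = AVC gives 2x^2 - 8x = 0, so x = 4. min AVC = 8.
So the shutdown price is $8.

$8 per unit, at x = 4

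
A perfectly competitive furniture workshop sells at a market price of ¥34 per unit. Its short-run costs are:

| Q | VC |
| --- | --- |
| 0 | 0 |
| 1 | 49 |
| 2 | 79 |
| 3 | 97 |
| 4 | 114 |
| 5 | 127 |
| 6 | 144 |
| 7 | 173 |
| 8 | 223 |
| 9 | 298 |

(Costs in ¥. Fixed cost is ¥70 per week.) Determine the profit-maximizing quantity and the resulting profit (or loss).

Q = 7; profit = -¥5

Profit at each row (π = 34Q − TC): Q=0: -70; Q=1: -85; Q=2: -81; Q=3: -65; Q=4: -48; Q=5: -27; Q=6: -10; Q=7: -5; Q=8: -21; Q=9: -62.
Profit is maximized at Q = 7. AVC there is 173/7 = ¥24.71 ≤ P, so producing beats shutting down (which would give -¥70).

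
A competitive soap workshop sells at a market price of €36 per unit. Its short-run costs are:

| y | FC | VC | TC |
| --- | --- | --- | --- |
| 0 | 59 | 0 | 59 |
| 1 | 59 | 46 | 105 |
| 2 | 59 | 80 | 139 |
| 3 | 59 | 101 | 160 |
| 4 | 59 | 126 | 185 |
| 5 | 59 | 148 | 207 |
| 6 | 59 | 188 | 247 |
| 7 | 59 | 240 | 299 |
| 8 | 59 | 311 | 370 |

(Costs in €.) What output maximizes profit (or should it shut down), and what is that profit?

y = 5; profit = -€27

Tabulate TR − TC: y=0: -59; y=1: -69; y=2: -67; y=3: -52; y=4: -41; y=5: -27; y=6: -31; y=7: -47; y=8: -82.
Profit is maximized at y = 5. AVC there is 148/5 = €29.60 ≤ P, so producing beats shutting down (which would give -€59).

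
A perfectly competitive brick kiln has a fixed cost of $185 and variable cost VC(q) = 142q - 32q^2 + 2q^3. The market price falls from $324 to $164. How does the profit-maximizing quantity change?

MC = 142 - 64q + 6q^2; the shutdown threshold is min AVC = $14 (at q = 8).
At P = $324 ≥ min AVC, set P = MC on the rising branch: q = 13.
At P = $164 ≥ min AVC, set P = MC: q = 11. The firm stays open but cuts output.

Output falls from 13 to 11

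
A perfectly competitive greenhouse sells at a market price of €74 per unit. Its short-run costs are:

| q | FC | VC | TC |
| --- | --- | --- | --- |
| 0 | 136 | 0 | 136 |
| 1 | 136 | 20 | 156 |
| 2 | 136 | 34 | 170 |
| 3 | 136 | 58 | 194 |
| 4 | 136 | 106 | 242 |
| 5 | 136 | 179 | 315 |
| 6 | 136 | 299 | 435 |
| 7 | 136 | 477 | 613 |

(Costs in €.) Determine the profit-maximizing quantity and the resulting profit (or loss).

Compute π = P·q − TC at each output: q=0: -136; q=1: -82; q=2: -22; q=3: 28; q=4: 54; q=5: 55; q=6: 9; q=7: -95.
Profit is maximized at q = 5. AVC there is 179/5 = €35.80 ≤ P, so producing beats shutting down (which would give -€136).

q = 5; profit = €55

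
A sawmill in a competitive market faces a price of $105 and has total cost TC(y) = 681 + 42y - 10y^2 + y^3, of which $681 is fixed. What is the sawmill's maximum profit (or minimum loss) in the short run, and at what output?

AVC = 42 - 10y + y^2 has its minimum $17 at y = 5; price $105 clears that bar, so the firm operates.
MC = 42 - 20y + 3y^2. Setting P = MC and taking the root on the rising branch gives y* = 9.
TR = 105·9 = 945. TC = 681 + 297 = 978. Profit = 945 − 978 = -$33.
Shutting down would mean losing the fixed cost of $681, so operating at a loss of $33 is better by $648.

Profit = -$33 at y = 9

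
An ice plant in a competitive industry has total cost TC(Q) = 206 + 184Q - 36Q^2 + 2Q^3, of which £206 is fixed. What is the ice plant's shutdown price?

The shutdown price is the minimum of AVC. VC = 184Q - 36Q^2 + 2Q^3, so AVC = 184 - 36Q + 2Q^2.
At the minimum of AVC, MC = AVC. MC = 184 - 72Q + 6Q^2; setting MC = AVC gives 4Q^2 - 36Q = 0, so Q = 9. min AVC = 22.
So the shutdown price is £22.

£22 per unit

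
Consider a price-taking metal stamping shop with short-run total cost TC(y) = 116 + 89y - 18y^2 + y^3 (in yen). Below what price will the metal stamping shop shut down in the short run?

¥8 per unit

The shutdown price is the minimum of AVC. VC = 89y - 18y^2 + y^3, so AVC = 89 - 18y + y^2.
dAVC/dy = -18 + 2y = 0 gives y = 9. min AVC = 89 - 18·9 + 9^2 = 8.
So the shutdown price is ¥8.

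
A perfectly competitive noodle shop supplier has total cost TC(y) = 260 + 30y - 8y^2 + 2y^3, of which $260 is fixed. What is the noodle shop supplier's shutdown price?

$22 per unit

Short-run supply begins at min AVC. From VC = 30y - 8y^2 + 2y^3, AVC = 30 - 8y + 2y^2.
At the minimum of AVC, MC = AVC. MC = 30 - 16y + 6y^2; setting MC = AVC gives 4y^2 - 8y = 0, so y = 2. min AVC = 22.
So the shutdown price is $22.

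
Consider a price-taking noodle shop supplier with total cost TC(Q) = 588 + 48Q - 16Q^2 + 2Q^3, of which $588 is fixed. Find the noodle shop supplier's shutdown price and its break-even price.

Shutdown price = $16; break-even price = $118

AVC = 48 - 16Q + 2Q^2; minimized at Q = 4, giving min AVC = $16. That is the shutdown price.
ATC = 588/Q + 48 - 16Q + 2Q^2. Setting dATC/dQ = −588/Q^2 − 16 + 4Q = 0 gives Q = 7 (since 4·7^3 − 16·7^2 = 588).
min ATC = 588/7 + 48 − 16·7 + 2·7^2 = $118. That is the break-even price.
Between these two prices the firm operates at a loss; above $118 it earns a profit.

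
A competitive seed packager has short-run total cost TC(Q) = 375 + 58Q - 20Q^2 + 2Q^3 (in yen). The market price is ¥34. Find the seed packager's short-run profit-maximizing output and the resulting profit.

AVC = 58 - 20Q + 2Q^2; min AVC = ¥8 at Q = 5. Since P = ¥34 ≥ min AVC, the firm produces.
With MC = 58 - 40Q + 6Q^2, P = MC on the upward-sloping part at Q* = 6.
TR = 34·6 = 204. TC = 375 + 60 = 435. Profit = 204 − 435 = -¥231.
That loss of ¥231 beats the ¥375 the firm would lose by shutting down; producing recovers ¥144 of fixed cost.

Profit = -¥231 at Q = 6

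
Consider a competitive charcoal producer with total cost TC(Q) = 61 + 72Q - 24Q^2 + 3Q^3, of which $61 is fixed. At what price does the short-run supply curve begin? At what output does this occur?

$24 per unit, at Q = 4

The shutdown price is the minimum of AVC. VC = 72Q - 24Q^2 + 3Q^3, so AVC = 72 - 24Q + 3Q^2.
dAVC/dQ = -24 + 6Q = 0 gives Q = 4. min AVC = 72 - 24·4 + 3·4^2 = 24.
So the shutdown price is $24.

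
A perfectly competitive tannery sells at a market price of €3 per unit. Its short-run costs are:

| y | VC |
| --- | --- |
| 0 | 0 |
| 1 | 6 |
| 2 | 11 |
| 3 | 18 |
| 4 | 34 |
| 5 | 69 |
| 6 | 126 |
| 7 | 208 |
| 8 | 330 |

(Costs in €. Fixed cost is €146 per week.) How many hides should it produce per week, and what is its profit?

Profit at each row (π = 3y − TC): y=0: -146; y=1: -149; y=2: -151; y=3: -155; y=4: -168; y=5: -200; y=6: -254; y=7: -333; y=8: -452.
Profit is highest at y = 0. Equivalently, the lowest AVC in the table is 11/2 ≈ €5.50 at y = 2, and P = €3 falls below it — price never covers variable cost, so the firm shuts down and loses only its fixed cost.

y = 0 (shut down); profit = -€146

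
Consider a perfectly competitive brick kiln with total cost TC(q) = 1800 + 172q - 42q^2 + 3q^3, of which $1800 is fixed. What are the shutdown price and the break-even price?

Shutdown price = $25; break-even price = $232

Shutdown price = min AVC. AVC = 172 - 42q + 3q^2, with vertex at q = 7 and minimum $25.
ATC = 1800/q + 172 - 42q + 3q^2. Setting dATC/dq = −1800/q^2 − 42 + 6q = 0 gives q = 10 (since 6·10^3 − 42·10^2 = 1800).
min ATC = 1800/10 + 172 − 42·10 + 3·10^2 = $232. That is the break-even price.
Between these two prices the firm operates at a loss; above $232 it earns a profit.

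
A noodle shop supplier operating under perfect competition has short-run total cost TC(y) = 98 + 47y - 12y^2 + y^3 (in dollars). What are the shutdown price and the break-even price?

AVC = 47 - 12y + y^2; minimized at y = 6, giving min AVC = $11. That is the shutdown price.
ATC = 98/y + 47 - 12y + y^2. Setting dATC/dy = −98/y^2 − 12 + 2y = 0 gives y = 7 (since 2·7^3 − 12·7^2 = 98).
min ATC = 98/7 + 47 − 12·7 + 7^2 = $26. That is the break-even price.
For $11 ≤ P < $26 the firm produces at a loss; below $11 it shuts down.

Shutdown price = $11; break-even price = $26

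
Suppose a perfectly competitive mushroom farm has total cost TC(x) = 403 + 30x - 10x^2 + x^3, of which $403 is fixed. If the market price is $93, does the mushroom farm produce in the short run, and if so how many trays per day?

Variable cost is VC = 30x - 10x^2 + x^3, so AVC = VC/x = 30 - 10x + x^2 and MC = dTC/dx = 30 - 20x + 3x^2.
AVC hits its minimum where MC = AVC, at x = 5, giving min AVC = 30 - 10·5 + 5^2 = $5.
Since P = $93 ≥ min AVC = $5, price covers variable cost and the firm should produce.
Set P = MC: 93 = 30 - 20x + 3x^2 → -63 - 20x + 3x^2 = 0. The roots are x = -7/3 and x = 9; the profit-maximizing output is on the rising part of MC, so x* = 9.
Check: AVC at x = 9 is $21 ≤ P, so revenue covers variable cost.
Profit = P·x − TC = 93·9 − 592 = $245.

Produce at x = 9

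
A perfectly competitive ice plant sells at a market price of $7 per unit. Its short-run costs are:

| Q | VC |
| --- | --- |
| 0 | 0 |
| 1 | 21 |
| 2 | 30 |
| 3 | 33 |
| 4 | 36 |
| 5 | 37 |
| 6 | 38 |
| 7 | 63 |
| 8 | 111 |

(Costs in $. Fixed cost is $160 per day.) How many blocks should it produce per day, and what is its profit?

Compute π = P·Q − TC at each output: Q=0: -160; Q=1: -174; Q=2: -176; Q=3: -172; Q=4: -168; Q=5: -162; Q=6: -156; Q=7: -174; Q=8: -215.
Profit is maximized at Q = 6. AVC there is 38/6 = $6.33 ≤ P, so producing beats shutting down (which would give -$160).

Q = 6; profit = -$156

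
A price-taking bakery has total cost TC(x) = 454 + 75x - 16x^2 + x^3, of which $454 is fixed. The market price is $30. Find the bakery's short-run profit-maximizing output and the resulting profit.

AVC = 75 - 16x + x^2 has its minimum $11 at x = 8; price $30 clears that bar, so the firm operates.
With MC = 75 - 32x + 3x^2, P = MC on the upward-sloping part at x* = 9.
TR = 30·9 = 270. TC = 454 + 108 = 562. Profit = 270 − 562 = -$292.
That loss of $292 beats the $454 the firm would lose by shutting down; producing recovers $162 of fixed cost.

Profit = -$292 at x = 9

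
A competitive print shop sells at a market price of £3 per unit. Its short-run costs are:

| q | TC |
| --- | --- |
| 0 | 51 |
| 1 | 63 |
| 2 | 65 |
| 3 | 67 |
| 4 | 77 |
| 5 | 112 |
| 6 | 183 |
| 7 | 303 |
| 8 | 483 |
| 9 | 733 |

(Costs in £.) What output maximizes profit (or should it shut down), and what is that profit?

q = 0 (shut down); profit = -£51

Profit at each row (π = 3q − TC): q=0: -51; q=1: -60; q=2: -59; q=3: -58; q=4: -65; q=5: -97; q=6: -165; q=7: -282; q=8: -459; q=9: -706.
Profit is highest at q = 0. Equivalently, the lowest AVC in the table is 16/3 ≈ £5.33 at q = 3, and P = £3 falls below it — price never covers variable cost, so the firm shuts down and loses only its fixed cost.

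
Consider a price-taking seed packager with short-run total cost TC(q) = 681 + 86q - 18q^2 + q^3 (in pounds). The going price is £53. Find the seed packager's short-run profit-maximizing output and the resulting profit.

Profit = -£197 at q = 11

AVC = 86 - 18q + q^2; min AVC = £5 at q = 9. Since P = £53 ≥ min AVC, the firm produces.
MC = 86 - 36q + 3q^2. Setting P = MC and taking the root on the rising branch gives q* = 11.
TR = 53·11 = 583. TC = 681 + 99 = 780. Profit = 583 − 780 = -£197.
That loss of £197 beats the £681 the firm would lose by shutting down; producing recovers £484 of fixed cost.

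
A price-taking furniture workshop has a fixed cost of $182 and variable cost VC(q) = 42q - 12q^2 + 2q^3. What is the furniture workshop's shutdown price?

The firm shuts down when price falls below the minimum of average variable cost. AVC = VC/q = 42 - 12q + 2q^2.
At the minimum of AVC, MC = AVC. MC = 42 - 24q + 6q^2; setting MC = AVC gives 4q^2 - 12q = 0, so q = 3. min AVC = 24.
For P < $24 the firm produces nothing.

$24 per unit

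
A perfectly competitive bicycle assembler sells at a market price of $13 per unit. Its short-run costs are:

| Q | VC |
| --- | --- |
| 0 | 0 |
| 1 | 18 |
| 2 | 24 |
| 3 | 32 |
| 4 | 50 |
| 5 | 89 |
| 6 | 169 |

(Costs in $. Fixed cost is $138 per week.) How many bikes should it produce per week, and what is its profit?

Q = 3; profit = -$131

Profit at each row (π = 13Q − TC): Q=0: -138; Q=1: -143; Q=2: -136; Q=3: -131; Q=4: -136; Q=5: -162; Q=6: -229.
Profit is maximized at Q = 3. AVC there is 32/3 = $10.67 ≤ P, so producing beats shutting down (which would give -$138).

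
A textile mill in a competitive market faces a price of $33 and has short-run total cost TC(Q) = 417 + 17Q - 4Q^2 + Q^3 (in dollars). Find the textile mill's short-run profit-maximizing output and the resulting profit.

Profit = -$353 at Q = 4

AVC = 17 - 4Q + Q^2; min AVC = $13 at Q = 2. Since P = $33 ≥ min AVC, the firm produces.
MC = 17 - 8Q + 3Q^2. Setting P = MC and taking the root on the rising branch gives Q* = 4.
TR = 33·4 = 132. TC = 417 + 68 = 485. Profit = 132 − 485 = -$353.
Shutting down would mean losing the fixed cost of $417, so operating at a loss of $353 is better by $64.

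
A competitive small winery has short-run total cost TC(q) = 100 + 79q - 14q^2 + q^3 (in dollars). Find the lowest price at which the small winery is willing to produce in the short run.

$30 per unit

The firm shuts down when price falls below the minimum of average variable cost. AVC = VC/q = 79 - 14q + q^2.
dAVC/dq = -14 + 2q = 0 gives q = 7. min AVC = 79 - 14·7 + 7^2 = 30.
The firm shuts down for any P below $30.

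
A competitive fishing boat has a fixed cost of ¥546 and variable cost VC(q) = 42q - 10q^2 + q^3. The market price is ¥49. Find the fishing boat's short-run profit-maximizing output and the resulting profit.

Profit = -¥350 at q = 7

AVC = 42 - 10q + q^2 has its minimum ¥17 at q = 5; price ¥49 clears that bar, so the firm operates.
With MC = 42 - 20q + 3q^2, P = MC on the upward-sloping part at q* = 7.
TR = 49·7 = 343. TC = 546 + 147 = 693. Profit = 343 − 693 = -¥350.
By producing, the firm covers all variable cost plus ¥196 of fixed cost; shutting down would lose the full ¥546.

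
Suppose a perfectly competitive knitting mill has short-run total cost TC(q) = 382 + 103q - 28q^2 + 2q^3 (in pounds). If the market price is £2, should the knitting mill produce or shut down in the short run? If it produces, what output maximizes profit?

Variable cost is VC = 103q - 28q^2 + 2q^3, so AVC = VC/q = 103 - 28q + 2q^2 and MC = dTC/dq = 103 - 56q + 6q^2.
AVC hits its minimum where MC = AVC, at q = 7, giving min AVC = 103 - 28·7 + 2·7^2 = £5.
P = £2 lies below min AVC = £5; no output level covers variable cost.
Best response: produce nothing and absorb the £382 fixed cost.

Shut down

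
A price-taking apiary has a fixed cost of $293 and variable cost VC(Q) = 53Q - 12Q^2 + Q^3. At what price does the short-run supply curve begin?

The firm shuts down when price falls below the minimum of average variable cost. AVC = VC/Q = 53 - 12Q + Q^2.
dAVC/dQ = -12 + 2Q = 0 gives Q = 6. min AVC = 53 - 12·6 + 6^2 = 17.
For P < $17 the firm produces nothing.

$17 per unit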